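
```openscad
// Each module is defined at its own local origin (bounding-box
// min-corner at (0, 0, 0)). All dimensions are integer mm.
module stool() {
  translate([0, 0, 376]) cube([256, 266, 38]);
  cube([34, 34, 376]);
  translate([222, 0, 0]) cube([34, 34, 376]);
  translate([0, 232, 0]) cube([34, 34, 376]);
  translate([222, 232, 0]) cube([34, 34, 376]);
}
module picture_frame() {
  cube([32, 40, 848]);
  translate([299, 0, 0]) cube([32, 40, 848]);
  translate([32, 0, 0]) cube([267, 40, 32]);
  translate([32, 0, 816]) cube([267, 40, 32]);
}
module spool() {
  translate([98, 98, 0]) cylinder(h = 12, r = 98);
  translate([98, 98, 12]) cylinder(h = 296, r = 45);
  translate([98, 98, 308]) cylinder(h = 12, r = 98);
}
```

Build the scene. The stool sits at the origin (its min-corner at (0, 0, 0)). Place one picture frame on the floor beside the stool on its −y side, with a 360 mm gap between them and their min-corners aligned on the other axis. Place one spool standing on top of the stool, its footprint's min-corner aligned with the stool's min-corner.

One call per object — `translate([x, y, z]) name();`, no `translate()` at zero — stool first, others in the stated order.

stool();
translate([0, -400, 0]) picture_frame();
translate([0, 0, 414]) spool();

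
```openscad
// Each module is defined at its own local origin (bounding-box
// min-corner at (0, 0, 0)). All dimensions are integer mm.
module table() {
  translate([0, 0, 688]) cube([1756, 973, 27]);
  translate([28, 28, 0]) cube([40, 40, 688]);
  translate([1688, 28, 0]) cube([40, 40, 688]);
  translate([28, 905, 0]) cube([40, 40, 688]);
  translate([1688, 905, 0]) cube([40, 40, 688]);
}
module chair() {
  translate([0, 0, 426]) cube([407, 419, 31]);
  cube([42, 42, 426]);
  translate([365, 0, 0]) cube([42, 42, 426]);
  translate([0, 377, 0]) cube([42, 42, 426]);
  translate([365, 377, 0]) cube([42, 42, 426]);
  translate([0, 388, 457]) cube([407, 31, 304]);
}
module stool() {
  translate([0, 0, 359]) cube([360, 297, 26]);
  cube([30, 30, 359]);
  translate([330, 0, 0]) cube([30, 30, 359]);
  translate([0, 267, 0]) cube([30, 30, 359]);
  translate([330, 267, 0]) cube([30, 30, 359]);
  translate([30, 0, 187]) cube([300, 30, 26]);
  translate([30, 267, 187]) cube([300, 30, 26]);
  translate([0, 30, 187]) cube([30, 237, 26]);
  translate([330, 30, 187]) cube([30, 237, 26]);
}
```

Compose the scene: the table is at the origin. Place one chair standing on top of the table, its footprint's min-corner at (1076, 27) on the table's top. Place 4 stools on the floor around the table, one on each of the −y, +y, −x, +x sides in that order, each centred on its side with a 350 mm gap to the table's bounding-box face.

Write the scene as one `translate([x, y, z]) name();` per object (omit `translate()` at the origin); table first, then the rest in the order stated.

table();
translate([1076, 27, 715]) chair();
translate([698, -647, 0]) stool();
translate([698, 1323, 0]) stool();
translate([-710, 338, 0]) stool();
translate([2106, 338, 0]) stool();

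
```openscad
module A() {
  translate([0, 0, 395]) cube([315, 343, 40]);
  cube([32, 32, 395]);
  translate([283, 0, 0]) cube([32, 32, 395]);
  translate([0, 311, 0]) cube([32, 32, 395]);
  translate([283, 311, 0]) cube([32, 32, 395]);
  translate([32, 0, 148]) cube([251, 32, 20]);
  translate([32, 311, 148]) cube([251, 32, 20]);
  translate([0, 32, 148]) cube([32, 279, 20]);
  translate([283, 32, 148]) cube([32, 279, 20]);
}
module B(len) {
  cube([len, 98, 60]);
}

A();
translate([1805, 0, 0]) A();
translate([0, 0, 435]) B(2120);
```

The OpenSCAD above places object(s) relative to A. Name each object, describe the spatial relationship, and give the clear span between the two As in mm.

Second stool starts at x = 1805; first ends at x = 315; clear span = 1805 − 315 = 1490 mm.

A is a stool. B is a beam. A beam spans the tops of two stools. The clear span between the two stools is 1490 mm.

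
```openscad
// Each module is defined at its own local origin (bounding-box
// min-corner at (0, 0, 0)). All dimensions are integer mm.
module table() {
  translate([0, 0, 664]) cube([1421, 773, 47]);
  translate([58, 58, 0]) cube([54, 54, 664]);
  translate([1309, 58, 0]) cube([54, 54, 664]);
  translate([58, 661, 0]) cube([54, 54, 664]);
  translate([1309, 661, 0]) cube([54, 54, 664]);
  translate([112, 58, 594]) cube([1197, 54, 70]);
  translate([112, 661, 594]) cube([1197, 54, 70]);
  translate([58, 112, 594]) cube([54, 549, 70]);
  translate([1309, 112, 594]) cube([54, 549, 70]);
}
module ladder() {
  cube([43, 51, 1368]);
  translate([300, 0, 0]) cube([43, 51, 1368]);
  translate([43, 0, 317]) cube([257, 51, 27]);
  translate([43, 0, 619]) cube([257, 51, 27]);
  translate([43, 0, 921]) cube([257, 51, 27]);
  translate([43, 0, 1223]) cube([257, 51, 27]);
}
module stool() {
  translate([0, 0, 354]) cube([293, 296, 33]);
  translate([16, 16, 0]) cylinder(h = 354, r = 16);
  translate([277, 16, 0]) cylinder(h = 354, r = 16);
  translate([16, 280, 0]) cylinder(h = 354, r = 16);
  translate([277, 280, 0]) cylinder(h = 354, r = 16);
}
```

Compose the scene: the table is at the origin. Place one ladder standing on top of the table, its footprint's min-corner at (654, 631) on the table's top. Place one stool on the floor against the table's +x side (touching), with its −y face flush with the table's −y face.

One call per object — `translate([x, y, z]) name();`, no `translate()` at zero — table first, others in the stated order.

table();
translate([654, 631, 711]) ladder();
translate([1421, 0, 0]) stool();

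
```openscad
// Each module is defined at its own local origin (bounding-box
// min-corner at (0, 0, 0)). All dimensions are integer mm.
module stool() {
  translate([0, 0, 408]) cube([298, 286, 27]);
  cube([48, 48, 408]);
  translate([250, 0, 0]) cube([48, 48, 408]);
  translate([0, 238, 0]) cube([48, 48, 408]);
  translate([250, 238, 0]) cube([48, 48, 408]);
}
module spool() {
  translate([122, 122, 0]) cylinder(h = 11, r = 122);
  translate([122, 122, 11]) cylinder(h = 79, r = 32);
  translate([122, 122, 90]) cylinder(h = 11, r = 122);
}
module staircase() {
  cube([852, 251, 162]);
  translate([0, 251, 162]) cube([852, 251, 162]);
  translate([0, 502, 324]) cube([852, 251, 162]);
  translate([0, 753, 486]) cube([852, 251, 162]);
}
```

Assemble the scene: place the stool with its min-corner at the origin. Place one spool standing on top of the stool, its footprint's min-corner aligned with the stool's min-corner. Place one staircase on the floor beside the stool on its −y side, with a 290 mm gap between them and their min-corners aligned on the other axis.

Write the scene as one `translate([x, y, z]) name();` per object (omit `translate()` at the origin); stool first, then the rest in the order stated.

stool();
translate([0, 0, 435]) spool();
translate([0, -1294, 0]) staircase();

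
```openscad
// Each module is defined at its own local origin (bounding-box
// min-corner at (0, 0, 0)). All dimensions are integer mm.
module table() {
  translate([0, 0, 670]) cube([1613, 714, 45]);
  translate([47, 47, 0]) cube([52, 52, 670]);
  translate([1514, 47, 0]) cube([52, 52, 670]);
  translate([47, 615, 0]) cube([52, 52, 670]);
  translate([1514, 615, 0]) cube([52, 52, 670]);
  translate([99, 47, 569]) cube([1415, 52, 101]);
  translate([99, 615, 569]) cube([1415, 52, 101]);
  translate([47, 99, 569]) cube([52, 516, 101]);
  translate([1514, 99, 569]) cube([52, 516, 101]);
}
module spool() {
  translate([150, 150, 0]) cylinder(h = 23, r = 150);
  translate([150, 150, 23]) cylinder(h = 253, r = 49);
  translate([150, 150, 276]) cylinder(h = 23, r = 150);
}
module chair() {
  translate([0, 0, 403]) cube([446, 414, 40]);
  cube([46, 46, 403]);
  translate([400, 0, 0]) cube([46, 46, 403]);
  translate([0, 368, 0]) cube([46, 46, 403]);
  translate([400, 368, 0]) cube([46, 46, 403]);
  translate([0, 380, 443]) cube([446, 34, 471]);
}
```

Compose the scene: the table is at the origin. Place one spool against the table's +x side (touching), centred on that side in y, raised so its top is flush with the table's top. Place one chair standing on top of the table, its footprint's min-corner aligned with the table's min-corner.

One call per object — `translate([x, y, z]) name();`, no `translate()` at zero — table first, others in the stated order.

table();
translate([1613, 207, 416]) spool();
translate([0, 0, 715]) chair();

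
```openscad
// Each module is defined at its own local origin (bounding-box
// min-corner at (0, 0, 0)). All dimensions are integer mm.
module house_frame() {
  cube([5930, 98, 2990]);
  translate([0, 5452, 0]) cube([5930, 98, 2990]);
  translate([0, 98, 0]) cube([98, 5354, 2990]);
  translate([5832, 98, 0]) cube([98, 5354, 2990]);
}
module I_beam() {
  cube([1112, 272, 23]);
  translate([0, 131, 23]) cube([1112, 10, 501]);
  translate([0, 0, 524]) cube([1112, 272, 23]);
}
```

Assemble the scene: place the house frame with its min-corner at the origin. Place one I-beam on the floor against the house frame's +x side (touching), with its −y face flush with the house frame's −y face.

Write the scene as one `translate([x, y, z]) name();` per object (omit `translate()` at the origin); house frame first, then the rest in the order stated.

house_frame();
translate([5930, 0, 0]) I_beam();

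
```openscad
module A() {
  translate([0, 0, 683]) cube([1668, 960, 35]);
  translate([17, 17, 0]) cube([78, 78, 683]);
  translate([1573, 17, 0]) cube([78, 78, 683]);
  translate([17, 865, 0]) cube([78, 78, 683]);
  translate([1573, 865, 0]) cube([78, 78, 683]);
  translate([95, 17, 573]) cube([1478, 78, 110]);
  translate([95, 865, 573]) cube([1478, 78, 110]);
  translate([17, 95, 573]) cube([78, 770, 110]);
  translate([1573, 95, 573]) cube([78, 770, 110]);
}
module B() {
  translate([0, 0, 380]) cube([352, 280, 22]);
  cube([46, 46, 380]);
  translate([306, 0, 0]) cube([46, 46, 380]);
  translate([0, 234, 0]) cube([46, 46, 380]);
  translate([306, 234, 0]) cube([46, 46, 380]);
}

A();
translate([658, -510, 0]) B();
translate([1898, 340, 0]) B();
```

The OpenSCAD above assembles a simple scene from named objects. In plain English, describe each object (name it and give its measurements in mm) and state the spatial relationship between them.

A is a rectangular dining table. The top is 1668×960×35 mm with its upper surface at z = 718 mm. It stands on four 78×78 mm square legs, each inset 17 mm from the nearest pair of top edges, running from the floor to the underside of the top. Four apron rails, 78 mm thick and 110 mm tall, run between adjacent legs with their top edges flush with the underside of the top and their outer faces flush with the legs' outer faces.

B is a simple wooden stool: a rectangular seat 352 mm (x) by 280 mm (y), 22 mm thick, top face at z = 402 mm, on four square legs, each 46×46 mm in cross-section. The legs rest on z = 0, each flush with a corner of the seat.

Two stools sit around the table at the −y, +x sides.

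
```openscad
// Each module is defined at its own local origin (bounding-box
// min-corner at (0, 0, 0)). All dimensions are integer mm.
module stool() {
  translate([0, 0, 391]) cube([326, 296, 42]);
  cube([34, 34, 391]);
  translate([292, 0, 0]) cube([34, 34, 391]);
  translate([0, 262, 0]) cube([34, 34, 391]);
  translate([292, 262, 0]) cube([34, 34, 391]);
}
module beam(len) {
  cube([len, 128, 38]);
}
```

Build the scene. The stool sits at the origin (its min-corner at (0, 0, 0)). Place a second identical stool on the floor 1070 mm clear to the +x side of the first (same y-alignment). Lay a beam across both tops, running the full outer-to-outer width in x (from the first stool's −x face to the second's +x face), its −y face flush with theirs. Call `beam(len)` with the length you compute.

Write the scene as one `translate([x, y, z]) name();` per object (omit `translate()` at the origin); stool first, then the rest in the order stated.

stool();
translate([1396, 0, 0]) stool();
translate([0, 0, 433]) beam(1722);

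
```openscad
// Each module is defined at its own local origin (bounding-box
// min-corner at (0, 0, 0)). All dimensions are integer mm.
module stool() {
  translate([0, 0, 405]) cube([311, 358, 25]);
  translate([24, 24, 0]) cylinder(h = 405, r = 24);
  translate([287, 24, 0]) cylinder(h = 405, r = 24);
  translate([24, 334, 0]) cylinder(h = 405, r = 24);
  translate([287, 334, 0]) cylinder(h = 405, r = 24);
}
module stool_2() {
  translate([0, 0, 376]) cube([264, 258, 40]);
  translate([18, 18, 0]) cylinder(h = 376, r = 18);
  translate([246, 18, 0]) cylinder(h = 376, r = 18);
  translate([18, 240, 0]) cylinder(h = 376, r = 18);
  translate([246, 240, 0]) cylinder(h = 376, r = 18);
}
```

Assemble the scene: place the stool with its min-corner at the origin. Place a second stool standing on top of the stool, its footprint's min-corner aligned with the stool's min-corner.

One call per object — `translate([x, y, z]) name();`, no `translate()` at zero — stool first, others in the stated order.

stool();
translate([0, 0, 430]) stool_2();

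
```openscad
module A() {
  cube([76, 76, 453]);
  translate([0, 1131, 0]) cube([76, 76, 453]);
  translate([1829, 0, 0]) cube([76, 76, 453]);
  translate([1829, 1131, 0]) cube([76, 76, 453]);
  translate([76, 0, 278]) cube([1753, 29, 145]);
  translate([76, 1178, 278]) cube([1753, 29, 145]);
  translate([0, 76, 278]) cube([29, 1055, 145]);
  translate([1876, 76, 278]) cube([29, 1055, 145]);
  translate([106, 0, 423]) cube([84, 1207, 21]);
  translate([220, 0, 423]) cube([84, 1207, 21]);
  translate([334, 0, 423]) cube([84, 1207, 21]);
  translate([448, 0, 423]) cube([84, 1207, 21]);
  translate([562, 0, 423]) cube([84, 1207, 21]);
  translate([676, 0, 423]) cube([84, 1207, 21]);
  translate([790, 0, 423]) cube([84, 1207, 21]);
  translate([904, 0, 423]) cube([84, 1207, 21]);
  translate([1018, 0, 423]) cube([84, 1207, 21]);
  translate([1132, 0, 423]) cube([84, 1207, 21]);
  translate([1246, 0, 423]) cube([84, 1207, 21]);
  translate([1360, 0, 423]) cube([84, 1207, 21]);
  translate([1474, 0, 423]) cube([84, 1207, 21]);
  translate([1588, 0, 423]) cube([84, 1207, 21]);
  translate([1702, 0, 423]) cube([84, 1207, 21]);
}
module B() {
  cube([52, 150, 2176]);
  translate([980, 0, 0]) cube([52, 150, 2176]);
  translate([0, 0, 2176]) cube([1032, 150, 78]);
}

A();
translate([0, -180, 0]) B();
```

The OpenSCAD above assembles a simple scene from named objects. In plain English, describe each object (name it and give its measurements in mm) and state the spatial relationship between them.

A is a bed frame 1905 mm long (x) by 1207 mm wide (y). Four 76×76 mm corner posts, 453 mm tall, at the corners of the footprint. Four rails of 29 mm thickness and 145 mm height run between adjacent posts with their undersides at z = 278 mm, their outer faces flush with the outside of the frame (the two x-running rails run between the posts' inner faces; the two y-running rails run between the posts' inner faces). 15 slats, each 84 mm wide (x) and 21 mm thick, lie across the top of the two x-running rails, running the full 1207 mm width of the frame in y; the slats are evenly spaced along x between the inner faces of the end posts with equal gaps (rounded down to the nearest mm) at the −x end and between each pair — any rounding remainder accumulates at the +x end.

B is a rectangular door frame: two vertical jambs of 52×150 mm section, 2176 mm tall, with a clear opening 928 mm wide between their inner faces. A header 78 mm tall and 150 mm deep lies on top of the jambs and spans the full outside width.

The door frame is on the floor beside the bed frame on its −y side.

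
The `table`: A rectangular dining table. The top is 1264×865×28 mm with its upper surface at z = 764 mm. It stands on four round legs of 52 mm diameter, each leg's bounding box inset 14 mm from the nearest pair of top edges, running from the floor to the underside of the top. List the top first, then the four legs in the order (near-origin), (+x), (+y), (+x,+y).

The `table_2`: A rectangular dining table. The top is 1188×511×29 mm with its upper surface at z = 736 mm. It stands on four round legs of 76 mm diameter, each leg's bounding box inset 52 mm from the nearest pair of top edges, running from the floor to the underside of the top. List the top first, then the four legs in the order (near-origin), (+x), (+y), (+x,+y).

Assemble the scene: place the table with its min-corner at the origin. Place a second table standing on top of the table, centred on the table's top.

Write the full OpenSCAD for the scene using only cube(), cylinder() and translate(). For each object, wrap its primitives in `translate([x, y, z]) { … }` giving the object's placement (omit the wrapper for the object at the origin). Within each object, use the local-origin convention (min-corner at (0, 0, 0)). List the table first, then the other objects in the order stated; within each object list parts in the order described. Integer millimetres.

translate([0, 0, 736]) cube([1264, 865, 28]);
translate([40, 40, 0]) cylinder(h = 736, r = 26);
translate([1224, 40, 0]) cylinder(h = 736, r = 26);
translate([40, 825, 0]) cylinder(h = 736, r = 26);
translate([1224, 825, 0]) cylinder(h = 736, r = 26);
translate([38, 177, 764]) {
  translate([0, 0, 707]) cube([1188, 511, 29]);
  translate([90, 90, 0]) cylinder(h = 707, r = 38);
  translate([1098, 90, 0]) cylinder(h = 707, r = 38);
  translate([90, 421, 0]) cylinder(h = 707, r = 38);
  translate([1098, 421, 0]) cylinder(h = 707, r = 38);
}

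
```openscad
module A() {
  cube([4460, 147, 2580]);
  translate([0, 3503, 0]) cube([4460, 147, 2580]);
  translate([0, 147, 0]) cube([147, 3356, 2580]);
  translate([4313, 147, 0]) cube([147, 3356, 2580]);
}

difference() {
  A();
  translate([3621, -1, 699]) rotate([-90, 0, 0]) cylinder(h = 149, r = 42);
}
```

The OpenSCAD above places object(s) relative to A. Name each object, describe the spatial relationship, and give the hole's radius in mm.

A is a house frame. The house frame has a circular hole through its front wall. The hole's radius is 42 mm.

The subtracted cylinder has r = 42 mm.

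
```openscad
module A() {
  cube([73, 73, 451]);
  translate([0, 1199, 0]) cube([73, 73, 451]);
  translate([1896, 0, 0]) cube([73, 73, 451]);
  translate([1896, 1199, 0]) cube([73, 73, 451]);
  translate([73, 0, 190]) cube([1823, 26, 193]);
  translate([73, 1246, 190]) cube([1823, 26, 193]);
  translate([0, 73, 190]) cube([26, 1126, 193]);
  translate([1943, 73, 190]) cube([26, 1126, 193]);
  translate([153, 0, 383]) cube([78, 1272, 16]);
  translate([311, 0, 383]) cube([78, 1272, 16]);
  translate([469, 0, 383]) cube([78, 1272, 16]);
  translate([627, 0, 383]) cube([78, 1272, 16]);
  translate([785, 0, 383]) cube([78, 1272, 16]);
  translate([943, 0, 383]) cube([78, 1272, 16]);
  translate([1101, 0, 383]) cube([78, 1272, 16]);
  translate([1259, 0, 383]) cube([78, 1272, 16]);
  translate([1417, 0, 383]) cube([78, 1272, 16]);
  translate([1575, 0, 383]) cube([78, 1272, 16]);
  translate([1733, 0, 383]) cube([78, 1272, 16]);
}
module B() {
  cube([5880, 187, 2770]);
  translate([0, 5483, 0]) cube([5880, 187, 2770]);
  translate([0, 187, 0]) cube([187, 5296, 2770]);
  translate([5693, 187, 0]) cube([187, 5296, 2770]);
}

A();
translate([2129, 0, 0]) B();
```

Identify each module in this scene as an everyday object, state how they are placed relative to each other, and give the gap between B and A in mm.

The house frame's nearest face is 160 mm from the bed frame's +x face.

A is a bed frame. B is a house frame. The house frame is on the floor beside the bed frame on its +x side. The gap between the house frame and the bed frame is 160 mm.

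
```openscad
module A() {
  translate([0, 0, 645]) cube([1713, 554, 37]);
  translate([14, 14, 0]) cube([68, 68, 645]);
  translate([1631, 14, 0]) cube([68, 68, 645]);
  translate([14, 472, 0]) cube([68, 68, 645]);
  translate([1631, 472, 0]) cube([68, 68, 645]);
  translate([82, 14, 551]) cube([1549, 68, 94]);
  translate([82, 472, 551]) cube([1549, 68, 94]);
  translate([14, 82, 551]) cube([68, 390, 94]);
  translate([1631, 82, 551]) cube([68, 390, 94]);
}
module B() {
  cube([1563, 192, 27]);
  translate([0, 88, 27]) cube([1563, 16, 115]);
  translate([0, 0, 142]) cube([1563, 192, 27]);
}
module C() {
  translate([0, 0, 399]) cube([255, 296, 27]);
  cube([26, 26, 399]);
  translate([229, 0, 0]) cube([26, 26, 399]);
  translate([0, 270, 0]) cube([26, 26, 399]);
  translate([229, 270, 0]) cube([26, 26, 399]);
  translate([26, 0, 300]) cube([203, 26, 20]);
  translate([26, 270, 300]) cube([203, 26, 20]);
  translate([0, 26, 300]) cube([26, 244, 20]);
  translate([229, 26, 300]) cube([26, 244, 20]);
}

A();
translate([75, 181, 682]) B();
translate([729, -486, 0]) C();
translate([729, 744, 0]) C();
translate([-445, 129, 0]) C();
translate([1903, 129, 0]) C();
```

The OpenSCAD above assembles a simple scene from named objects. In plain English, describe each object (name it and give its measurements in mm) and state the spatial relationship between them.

A is a rectangular dining table. The top is 1713×554×37 mm with its upper surface at z = 682 mm. It stands on four 68×68 mm square legs, each inset 14 mm from the nearest pair of top edges, running from the floor to the underside of the top. Four apron rails, 68 mm thick and 94 mm tall, run between adjacent legs with their top edges flush with the underside of the top and their outer faces flush with the legs' outer faces.

B is an I-beam lying along x, 1563 mm long. Overall section height 169 mm. Two flanges 192 mm wide (y) and 27 mm thick, one on the floor and one at the top; a web 16 mm thick runs between them, centred on the flange width.

C is a four-legged stool. The seat is a 255×296×27 mm slab whose top surface is at z = 426 mm; four square legs, each 26×26 mm in cross-section, run from the floor (z = 0) to the underside of the seat, each flush with a corner of the seat. Four stretchers, 26 mm wide and 20 mm tall, connect adjacent legs with their undersides at z = 300 mm, each running between the inner faces of the legs it joins and aligned with the legs' outer faces on the other axis.

The I-beam is on top of the table, centred. Four stools sit around the table at the −y, +y, −x, +x sides.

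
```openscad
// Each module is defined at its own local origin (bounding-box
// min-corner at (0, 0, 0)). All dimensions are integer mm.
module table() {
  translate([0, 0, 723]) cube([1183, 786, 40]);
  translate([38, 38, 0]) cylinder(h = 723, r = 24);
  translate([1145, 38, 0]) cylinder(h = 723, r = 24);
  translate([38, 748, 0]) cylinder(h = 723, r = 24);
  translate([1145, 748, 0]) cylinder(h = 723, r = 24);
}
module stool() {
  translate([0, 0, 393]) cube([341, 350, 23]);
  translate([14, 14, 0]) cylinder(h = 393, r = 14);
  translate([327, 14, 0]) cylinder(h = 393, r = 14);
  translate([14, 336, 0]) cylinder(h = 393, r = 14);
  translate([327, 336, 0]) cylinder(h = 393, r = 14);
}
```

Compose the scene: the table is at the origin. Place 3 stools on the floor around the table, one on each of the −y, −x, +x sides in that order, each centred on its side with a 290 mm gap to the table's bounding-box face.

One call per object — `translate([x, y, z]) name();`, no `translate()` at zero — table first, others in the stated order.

table();
translate([421, -640, 0]) stool();
translate([-631, 218, 0]) stool();
translate([1473, 218, 0]) stool();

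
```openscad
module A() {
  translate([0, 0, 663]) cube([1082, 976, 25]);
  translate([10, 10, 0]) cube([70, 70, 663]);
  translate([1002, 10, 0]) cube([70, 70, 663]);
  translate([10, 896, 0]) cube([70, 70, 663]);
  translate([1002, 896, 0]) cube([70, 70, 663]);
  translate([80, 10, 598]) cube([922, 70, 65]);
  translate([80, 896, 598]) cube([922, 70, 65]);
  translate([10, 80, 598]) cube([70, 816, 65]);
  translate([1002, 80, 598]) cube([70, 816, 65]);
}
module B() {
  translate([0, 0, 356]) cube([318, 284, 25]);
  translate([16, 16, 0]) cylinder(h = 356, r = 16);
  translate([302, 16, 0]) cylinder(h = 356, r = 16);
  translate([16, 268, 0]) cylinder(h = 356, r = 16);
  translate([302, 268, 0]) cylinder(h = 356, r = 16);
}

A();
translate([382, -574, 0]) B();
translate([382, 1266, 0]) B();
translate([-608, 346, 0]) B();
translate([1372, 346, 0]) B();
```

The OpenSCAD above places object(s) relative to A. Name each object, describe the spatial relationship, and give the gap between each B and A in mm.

Each stool's nearest face is 290 mm from the table's bounding box.

A is a table. B is a stool. Four stools sit around the table at the −y, +y, −x, +x sides. The gap between each stool and the table is 290 mm.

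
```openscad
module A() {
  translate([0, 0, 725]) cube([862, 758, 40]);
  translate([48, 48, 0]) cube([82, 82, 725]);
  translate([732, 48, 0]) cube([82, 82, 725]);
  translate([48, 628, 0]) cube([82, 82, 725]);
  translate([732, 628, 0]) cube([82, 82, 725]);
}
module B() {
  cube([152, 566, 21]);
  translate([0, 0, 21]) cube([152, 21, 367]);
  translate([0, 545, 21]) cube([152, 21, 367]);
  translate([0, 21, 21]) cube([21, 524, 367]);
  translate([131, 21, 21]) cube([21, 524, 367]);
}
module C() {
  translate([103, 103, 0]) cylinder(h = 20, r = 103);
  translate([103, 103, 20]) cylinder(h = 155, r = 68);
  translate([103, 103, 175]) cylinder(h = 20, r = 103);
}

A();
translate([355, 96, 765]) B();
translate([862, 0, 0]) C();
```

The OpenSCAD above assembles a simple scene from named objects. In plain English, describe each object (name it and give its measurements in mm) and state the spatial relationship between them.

A is a table: top 862 mm (x) × 758 mm (y), 40 mm thick, upper face at z = 765 mm, on four 82×82 mm square legs, each inset 48 mm from the nearest pair of top edges, running from z = 0 to the bottom of the top.

B is an open storage box with external size 152×566×388 mm and wall thickness 21 mm (the base is also 21 mm thick). The base covers the whole footprint; the four walls stand on the base, with the y-facing walls full-width and the x-facing walls fitting between their inner faces.

C is a spool: two coaxial disc flanges of radius 103 mm and thickness 20 mm, joined by a core cylinder of radius 68 mm and height 155 mm. The lower flange rests on z = 0 and the three cylinders share a vertical axis.

The open box is on top of the table, centred. The spool is against the table's +x side, with their −y faces flush.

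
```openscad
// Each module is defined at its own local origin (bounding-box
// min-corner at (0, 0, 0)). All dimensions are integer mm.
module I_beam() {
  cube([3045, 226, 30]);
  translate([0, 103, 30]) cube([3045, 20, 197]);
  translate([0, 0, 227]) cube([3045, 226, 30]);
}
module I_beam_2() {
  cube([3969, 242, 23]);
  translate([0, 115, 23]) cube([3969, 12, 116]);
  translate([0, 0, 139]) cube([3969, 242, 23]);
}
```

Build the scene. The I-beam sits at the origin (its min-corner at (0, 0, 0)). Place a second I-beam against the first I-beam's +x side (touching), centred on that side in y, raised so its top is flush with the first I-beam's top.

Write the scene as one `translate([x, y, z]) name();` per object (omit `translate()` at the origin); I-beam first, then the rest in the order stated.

I_beam();
translate([3045, -8, 95]) I_beam_2();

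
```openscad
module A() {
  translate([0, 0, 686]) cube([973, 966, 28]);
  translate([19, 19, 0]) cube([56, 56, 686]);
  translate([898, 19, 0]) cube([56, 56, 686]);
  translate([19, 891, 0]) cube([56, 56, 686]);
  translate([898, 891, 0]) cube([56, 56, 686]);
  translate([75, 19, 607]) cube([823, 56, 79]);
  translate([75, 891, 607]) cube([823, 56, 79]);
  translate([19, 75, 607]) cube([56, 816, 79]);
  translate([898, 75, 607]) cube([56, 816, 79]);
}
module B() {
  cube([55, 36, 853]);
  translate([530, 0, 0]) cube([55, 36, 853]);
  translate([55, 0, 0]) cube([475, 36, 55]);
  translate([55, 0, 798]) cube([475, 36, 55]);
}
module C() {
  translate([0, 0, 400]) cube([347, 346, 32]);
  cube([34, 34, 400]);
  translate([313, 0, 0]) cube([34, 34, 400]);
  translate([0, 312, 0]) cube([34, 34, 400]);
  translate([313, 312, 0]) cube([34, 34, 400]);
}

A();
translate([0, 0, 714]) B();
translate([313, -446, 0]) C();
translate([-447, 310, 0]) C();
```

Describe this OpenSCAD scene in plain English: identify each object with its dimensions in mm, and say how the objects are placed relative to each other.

A is a table with a 973×966 mm rectangular top, 28 mm thick, top surface at z = 714 mm, supported by four 56×56 mm square legs, each inset 19 mm from the nearest pair of top edges, running from the floor. Four apron rails, 56 mm thick and 79 mm tall, run between adjacent legs with their top edges flush with the underside of the top and their outer faces flush with the legs' outer faces.

B is a rectangular picture frame lying in the x–z plane (depth along y). The opening is 475 mm wide (x) by 743 mm tall (z), surrounded by a border 55 mm wide on all four sides. The frame is 36 mm deep and is made of two full-height vertical stiles with two horizontal rails fitted between them.

C is a four-legged stool. The seat is a 347×346×32 mm slab whose top surface is at z = 432 mm; four square legs, each 34×34 mm in cross-section, run from the floor (z = 0) to the underside of the seat, each flush with a corner of the seat.

The picture frame is on top of the table. Two stools sit around the table at the −y, −x sides.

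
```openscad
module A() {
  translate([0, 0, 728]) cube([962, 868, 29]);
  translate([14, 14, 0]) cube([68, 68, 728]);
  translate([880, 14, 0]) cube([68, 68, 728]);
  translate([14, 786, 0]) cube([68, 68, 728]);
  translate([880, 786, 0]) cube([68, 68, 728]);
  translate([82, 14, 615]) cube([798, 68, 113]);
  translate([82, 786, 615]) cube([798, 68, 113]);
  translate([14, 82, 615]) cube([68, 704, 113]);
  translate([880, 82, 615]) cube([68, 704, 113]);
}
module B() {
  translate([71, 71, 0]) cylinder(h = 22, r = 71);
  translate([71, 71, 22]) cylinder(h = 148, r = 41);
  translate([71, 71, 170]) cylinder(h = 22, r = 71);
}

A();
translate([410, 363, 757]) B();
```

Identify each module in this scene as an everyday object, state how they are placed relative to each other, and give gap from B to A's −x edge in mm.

A is a table. B is a spool. The spool is on top of the table, centred. The gap from the spool to the table's −x edge is 410 mm.

The spool's min-x is at 410; the table's min-x is 0; gap = 410 mm.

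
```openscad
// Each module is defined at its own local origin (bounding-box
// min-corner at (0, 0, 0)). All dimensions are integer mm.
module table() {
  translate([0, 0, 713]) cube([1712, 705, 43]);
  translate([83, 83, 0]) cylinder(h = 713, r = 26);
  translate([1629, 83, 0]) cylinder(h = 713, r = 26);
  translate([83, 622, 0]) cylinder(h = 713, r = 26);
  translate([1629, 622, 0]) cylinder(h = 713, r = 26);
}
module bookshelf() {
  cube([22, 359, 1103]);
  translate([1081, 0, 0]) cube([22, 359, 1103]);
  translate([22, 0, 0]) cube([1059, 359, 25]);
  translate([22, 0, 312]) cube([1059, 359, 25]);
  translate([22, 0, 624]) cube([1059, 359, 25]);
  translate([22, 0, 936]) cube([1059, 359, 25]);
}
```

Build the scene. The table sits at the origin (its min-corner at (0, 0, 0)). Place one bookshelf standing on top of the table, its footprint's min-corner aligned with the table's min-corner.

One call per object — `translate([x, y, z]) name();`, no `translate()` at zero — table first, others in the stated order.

table();
translate([0, 0, 756]) bookshelf();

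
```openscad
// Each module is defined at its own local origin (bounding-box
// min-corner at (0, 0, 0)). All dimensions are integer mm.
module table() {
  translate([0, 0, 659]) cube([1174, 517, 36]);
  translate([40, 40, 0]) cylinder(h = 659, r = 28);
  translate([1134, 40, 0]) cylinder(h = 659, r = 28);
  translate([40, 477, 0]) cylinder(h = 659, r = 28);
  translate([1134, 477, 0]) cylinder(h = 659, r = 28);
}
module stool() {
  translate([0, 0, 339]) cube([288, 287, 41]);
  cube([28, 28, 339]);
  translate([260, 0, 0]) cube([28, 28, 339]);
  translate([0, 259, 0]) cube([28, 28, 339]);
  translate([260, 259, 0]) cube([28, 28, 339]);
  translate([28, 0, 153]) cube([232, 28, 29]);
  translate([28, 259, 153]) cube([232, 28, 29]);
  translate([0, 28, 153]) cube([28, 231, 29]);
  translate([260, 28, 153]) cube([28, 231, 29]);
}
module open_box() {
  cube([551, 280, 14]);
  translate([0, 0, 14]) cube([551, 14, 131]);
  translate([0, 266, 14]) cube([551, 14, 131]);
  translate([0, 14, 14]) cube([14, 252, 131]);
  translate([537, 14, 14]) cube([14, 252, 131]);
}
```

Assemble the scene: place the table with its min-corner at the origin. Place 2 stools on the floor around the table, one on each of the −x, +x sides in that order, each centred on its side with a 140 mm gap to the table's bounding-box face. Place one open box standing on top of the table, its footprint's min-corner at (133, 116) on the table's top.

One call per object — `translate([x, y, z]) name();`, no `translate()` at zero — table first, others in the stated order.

table();
translate([-428, 115, 0]) stool();
translate([1314, 115, 0]) stool();
translate([133, 116, 695]) open_box();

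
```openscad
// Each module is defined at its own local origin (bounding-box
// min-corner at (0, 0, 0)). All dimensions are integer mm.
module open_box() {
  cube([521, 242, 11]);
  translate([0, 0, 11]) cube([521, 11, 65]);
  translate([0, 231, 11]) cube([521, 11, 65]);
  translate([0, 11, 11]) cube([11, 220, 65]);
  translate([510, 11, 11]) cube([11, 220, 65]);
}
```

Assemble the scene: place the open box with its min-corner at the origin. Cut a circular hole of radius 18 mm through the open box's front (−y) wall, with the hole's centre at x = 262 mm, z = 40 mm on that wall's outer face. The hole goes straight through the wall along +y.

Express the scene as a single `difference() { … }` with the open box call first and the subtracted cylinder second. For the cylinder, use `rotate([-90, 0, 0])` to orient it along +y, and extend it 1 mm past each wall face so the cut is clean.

difference() {
  open_box();
  translate([262, -1, 40]) rotate([-90, 0, 0]) cylinder(h = 13, r = 18);
}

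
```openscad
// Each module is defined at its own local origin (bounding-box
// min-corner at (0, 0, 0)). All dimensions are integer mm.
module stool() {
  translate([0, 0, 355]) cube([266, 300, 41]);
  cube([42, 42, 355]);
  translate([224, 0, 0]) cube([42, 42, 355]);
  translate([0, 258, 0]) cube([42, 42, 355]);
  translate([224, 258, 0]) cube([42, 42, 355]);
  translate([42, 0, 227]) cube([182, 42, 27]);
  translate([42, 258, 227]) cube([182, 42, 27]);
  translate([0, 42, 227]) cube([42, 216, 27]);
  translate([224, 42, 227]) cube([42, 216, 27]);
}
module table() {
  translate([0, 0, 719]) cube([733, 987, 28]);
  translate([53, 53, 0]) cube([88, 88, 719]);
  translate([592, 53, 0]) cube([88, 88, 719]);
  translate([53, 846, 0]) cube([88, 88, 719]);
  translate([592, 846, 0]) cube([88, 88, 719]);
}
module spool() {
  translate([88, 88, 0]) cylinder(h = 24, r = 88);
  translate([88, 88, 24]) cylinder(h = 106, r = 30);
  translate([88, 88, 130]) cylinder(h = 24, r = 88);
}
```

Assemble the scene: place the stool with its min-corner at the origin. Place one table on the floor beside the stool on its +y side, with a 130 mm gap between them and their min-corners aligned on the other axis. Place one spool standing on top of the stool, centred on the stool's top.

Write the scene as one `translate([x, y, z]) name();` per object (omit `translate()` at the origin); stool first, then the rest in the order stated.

stool();
translate([0, 430, 0]) table();
translate([45, 62, 396]) spool();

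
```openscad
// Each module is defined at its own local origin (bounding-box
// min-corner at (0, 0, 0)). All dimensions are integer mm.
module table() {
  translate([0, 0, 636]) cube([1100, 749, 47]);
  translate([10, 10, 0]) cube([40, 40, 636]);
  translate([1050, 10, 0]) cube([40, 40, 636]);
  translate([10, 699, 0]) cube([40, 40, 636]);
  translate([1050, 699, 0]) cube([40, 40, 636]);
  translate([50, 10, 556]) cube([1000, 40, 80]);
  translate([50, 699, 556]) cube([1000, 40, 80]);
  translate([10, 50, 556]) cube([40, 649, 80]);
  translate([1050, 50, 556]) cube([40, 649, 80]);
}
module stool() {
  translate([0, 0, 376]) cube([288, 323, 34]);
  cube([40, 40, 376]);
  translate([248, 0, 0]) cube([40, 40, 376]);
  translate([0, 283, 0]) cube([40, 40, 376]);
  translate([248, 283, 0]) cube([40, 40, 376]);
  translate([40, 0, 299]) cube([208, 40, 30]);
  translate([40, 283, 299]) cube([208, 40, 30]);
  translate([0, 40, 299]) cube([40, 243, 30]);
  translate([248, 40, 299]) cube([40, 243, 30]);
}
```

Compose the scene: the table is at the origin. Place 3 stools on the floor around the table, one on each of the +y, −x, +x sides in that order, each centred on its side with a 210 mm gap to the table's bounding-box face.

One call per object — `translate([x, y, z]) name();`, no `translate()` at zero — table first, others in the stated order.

table();
translate([406, 959, 0]) stool();
translate([-498, 213, 0]) stool();
translate([1310, 213, 0]) stool();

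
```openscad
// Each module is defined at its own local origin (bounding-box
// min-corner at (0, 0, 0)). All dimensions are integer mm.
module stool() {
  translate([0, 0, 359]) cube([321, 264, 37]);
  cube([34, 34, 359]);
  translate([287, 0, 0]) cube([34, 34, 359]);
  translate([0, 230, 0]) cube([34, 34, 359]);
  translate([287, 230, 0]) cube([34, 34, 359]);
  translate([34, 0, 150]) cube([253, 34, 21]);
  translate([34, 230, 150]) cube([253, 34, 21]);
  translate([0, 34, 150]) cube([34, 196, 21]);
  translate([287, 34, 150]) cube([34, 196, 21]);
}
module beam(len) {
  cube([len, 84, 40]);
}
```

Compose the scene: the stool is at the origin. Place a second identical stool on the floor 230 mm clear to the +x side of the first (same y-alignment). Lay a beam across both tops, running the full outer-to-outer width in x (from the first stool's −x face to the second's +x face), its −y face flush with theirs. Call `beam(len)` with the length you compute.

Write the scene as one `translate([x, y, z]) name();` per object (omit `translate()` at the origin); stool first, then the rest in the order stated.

stool();
translate([551, 0, 0]) stool();
translate([0, 0, 396]) beam(872);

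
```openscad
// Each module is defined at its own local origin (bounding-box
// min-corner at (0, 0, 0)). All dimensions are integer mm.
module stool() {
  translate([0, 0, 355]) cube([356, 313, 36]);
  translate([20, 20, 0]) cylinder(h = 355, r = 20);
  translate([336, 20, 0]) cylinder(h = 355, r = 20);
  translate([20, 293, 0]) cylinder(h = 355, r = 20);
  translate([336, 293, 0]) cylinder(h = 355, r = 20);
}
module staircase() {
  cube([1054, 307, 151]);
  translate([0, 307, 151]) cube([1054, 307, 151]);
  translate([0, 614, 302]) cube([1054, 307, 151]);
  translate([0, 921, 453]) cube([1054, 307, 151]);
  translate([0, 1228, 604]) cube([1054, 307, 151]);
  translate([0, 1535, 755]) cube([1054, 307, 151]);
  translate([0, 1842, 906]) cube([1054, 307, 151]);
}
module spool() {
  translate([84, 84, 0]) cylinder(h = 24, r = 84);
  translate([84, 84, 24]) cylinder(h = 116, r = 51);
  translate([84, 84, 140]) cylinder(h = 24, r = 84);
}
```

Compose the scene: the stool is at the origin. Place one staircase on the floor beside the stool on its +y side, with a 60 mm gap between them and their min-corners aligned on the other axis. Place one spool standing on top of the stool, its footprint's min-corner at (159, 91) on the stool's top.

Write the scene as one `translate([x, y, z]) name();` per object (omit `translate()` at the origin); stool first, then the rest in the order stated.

stool();
translate([0, 373, 0]) staircase();
translate([159, 91, 391]) spool();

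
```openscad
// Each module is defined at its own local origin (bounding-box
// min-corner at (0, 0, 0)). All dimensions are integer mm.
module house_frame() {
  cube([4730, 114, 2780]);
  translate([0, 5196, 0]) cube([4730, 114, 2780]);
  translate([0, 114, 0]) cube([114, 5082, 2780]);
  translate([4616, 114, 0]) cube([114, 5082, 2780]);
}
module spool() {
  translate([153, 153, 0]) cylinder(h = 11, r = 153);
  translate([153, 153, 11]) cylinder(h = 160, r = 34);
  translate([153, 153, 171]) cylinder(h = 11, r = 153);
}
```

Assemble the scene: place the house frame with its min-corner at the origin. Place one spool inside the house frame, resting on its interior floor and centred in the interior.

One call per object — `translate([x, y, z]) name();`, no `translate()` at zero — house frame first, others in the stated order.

house_frame();
translate([2212, 2502, 0]) spool();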